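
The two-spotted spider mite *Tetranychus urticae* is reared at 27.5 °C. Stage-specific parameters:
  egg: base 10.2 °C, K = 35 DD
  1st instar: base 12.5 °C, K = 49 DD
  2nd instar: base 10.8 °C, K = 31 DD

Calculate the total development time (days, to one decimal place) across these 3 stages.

7.1 days

egg: 35 / (27.5 − 10.2) = 35 / 17.3 = 2.023 d.
1st instar: 49 / (27.5 − 12.5) = 49 / 15.0 = 3.267 d.
2nd instar: 31 / (27.5 − 10.8) = 31 / 16.7 = 1.856 d.
Sum = 7.146 ≈ 7.1 days.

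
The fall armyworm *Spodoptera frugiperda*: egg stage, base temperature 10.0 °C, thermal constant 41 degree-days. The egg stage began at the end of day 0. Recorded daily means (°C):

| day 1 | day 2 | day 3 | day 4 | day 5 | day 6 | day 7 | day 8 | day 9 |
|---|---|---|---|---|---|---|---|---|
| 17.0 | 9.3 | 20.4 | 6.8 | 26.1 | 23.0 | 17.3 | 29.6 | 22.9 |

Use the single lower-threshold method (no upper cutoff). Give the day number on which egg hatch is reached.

Daily DD above 10.0 °C: 7.0, 0.0, 10.4, 0.0, 16.1, 13.0, 7.3, 19.6, 12.9.
Cumulative: 7.0, 7.0, 17.4, 17.4, 33.5, 46.5, 53.8, 73.4, 86.3.
The total first reaches 41 DD on day 6.

day 6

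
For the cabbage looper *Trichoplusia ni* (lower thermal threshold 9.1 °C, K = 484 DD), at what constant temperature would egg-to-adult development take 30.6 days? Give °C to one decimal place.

Required daily accumulation = 484 / 30.6 = 15.817 DD/day.
T = T_base + 15.817 = 9.1 + 15.817 = 24.917 ≈ 24.9 °C.

24.9 °C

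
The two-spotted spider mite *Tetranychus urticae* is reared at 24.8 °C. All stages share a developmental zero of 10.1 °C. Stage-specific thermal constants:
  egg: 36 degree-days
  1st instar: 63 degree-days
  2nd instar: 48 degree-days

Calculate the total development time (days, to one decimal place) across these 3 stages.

10.0 days

Daily accumulation at 24.8 °C = 24.8 − 10.1 = 14.7 DD/day.
Total K = 36 + 63 + 48 = 147 DD.
Total duration = 147 / 14.7 = 10.000 ≈ 10.0 days.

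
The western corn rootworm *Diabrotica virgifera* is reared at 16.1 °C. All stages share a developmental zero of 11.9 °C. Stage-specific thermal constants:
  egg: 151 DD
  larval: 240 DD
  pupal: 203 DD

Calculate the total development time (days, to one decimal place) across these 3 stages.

141.4 days

Daily accumulation at 16.1 °C = 16.1 − 11.9 = 4.2 DD/day.
Total K = 151 + 240 + 203 = 594 DD.
Total duration = 594 / 4.2 = 141.429 ≈ 141.4 days.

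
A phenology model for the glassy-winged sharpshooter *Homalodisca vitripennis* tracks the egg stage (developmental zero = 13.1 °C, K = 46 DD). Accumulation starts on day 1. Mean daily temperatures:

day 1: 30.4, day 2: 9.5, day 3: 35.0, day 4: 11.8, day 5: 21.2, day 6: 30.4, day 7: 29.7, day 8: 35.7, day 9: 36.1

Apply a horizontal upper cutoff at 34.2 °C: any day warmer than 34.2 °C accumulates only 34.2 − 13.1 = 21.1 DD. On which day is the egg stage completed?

day 5

Daily DD above 13.1 °C (capped at 21.1): 17.3, 0.0, 21.1, 0.0, 8.1, 17.3, 16.6, 21.1, 21.1.
Cumulative: 17.3, 17.3, 38.4, 38.4, 46.5, 63.8, 80.4, 101.5, 122.6.
The total first reaches 46 DD on day 5.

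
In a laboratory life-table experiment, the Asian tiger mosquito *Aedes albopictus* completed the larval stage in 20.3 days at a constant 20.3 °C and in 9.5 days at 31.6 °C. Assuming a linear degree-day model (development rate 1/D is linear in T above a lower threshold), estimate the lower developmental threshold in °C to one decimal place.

Equal thermal constants: D₁(T₁ − T_b) = D₂(T₂ − T_b).
20.3·(20.3 − T_b) = 9.5·(31.6 − T_b)
T_b = (20.3·20.3 − 9.5·31.6) / (20.3 − 9.5) = 111.89 / 10.8 = 10.360 °C ≈ 10.4 °C.

10.4 °C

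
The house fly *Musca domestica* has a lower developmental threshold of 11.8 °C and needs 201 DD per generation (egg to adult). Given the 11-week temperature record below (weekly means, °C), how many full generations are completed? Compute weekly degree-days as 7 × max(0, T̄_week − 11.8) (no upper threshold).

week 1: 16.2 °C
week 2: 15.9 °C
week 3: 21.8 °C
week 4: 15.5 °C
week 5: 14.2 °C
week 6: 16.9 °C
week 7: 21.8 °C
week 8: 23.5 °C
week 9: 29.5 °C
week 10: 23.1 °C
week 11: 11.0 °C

Weekly DD (7 × max(0, T̄ − 11.8)): 30.8, 28.7, 70.0, 25.9, 16.8, 35.7, 70.0, 81.9, 123.9, 79.1, 0.0.
Season total = 562.8 DD.
Complete generations = ⌊562.8 / 201⌋ = 2.

2 generations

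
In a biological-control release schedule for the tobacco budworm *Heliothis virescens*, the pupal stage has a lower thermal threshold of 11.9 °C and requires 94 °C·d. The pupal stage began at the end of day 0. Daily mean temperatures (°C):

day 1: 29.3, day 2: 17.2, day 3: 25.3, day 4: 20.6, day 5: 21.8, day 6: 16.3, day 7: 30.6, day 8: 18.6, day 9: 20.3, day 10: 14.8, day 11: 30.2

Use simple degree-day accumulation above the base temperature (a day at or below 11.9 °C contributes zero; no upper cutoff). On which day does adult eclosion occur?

Daily DD above 11.9 °C: 17.4, 5.3, 13.4, 8.7, 9.9, 4.4, 18.7, 6.7, 8.4, 2.9, 18.3.
Cumulative: 17.4, 22.7, 36.1, 44.8, 54.7, 59.1, 77.8, 84.5, 92.9, 95.8, 114.1.
The total first reaches 94 DD on day 10.

day 10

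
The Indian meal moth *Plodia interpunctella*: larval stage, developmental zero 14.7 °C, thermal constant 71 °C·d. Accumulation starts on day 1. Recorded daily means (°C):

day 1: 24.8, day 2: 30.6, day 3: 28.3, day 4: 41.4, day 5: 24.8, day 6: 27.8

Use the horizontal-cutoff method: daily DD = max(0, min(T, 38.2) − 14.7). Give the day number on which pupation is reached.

Daily DD above 14.7 °C (capped at 23.5): 10.1, 15.9, 13.6, 23.5, 10.1, 13.1.
Cumulative: 10.1, 26.0, 39.6, 63.1, 73.2, 86.3.
The total first reaches 71 DD on day 5.

day 5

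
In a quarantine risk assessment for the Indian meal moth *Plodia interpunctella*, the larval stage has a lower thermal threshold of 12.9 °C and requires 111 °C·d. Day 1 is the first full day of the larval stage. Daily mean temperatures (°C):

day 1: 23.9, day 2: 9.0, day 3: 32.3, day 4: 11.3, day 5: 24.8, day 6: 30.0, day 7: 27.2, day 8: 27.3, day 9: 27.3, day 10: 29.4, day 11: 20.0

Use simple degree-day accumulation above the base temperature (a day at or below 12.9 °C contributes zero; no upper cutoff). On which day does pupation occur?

Daily DD above 12.9 °C: 11.0, 0.0, 19.4, 0.0, 11.9, 17.1, 14.3, 14.4, 14.4, 16.5, 7.1.
Cumulative: 11.0, 11.0, 30.4, 30.4, 42.3, 59.4, 73.7, 88.1, 102.5, 119.0, 126.1.
The total first reaches 111 DD on day 10.

day 10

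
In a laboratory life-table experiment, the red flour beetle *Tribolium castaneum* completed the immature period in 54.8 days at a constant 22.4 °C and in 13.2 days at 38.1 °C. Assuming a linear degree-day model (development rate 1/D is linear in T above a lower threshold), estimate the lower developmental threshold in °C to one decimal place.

Under the model K = D·(T − T_b), so D₁·(T₁ − T_b) = D₂·(T₂ − T_b).
54.8·(22.4 − T_b) = 13.2·(38.1 − T_b)
T_b = (54.8·22.4 − 13.2·38.1) / (54.8 − 13.2) = 724.60 / 41.6 = 17.418 °C ≈ 17.4 °C.

17.4 °C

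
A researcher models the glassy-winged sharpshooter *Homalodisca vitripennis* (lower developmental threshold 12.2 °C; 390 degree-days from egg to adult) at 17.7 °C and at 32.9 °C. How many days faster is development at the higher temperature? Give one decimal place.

52.1 days

At 17.7 °C: 390 / (17.7 − 12.2) = 390 / 5.5 = 70.909 d.
At 32.9 °C: 390 / (32.9 − 12.2) = 390 / 20.7 = 18.841 d.
Difference = |70.909 − 18.841| = 52.069 ≈ 52.1 days.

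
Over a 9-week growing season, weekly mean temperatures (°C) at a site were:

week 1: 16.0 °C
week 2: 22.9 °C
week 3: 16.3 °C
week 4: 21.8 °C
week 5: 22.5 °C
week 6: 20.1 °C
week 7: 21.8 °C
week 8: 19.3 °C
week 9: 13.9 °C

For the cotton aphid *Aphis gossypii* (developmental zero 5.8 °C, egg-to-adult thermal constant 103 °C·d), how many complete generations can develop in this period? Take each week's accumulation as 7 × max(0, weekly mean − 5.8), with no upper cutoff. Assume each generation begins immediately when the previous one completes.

Weekly DD (7 × max(0, T̄ − 5.8)): 71.4, 119.7, 73.5, 112.0, 116.9, 100.1, 112.0, 94.5, 56.7.
Season total = 856.8 DD.
Complete generations = ⌊856.8 / 103⌋ = 8.

8 generations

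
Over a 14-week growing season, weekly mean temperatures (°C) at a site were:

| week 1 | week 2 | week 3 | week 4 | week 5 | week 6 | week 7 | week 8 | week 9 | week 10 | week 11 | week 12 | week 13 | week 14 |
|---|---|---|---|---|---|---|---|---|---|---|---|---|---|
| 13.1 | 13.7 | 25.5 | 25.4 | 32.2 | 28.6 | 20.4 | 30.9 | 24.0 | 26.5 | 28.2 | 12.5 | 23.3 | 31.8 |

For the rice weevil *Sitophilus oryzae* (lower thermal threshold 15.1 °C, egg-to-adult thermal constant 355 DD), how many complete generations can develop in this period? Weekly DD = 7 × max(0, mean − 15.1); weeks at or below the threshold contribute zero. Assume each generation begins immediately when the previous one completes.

2 generations

Weekly DD (7 × max(0, T̄ − 15.1)): 0.0, 0.0, 72.8, 72.1, 119.7, 94.5, 37.1, 110.6, 62.3, 79.8, 91.7, 0.0, 57.4, 116.9.
Season total = 914.9 DD.
Complete generations = ⌊914.9 / 355⌋ = 2.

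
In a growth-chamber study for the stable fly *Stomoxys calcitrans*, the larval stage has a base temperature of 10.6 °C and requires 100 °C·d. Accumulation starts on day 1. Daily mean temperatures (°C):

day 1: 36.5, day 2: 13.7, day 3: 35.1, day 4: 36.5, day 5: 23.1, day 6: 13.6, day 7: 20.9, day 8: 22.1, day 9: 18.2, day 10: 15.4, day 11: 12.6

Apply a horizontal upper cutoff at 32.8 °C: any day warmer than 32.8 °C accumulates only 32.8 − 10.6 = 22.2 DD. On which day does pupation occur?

day 8

Daily DD above 10.6 °C (capped at 22.2): 22.2, 3.1, 22.2, 22.2, 12.5, 3.0, 10.3, 11.5, 7.6, 4.8, 2.0.
Cumulative: 22.2, 25.3, 47.5, 69.7, 82.2, 85.2, 95.5, 107.0, 114.6, 119.4, 121.4.
The total first reaches 100 DD on day 8.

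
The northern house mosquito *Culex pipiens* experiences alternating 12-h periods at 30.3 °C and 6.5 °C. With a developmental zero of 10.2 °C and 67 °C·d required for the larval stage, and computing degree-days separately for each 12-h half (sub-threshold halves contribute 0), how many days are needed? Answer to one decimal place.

6.7 days

Day half: max(0, 30.3 − 10.2) × 0.5 = 20.1 × 0.5 = 10.05 DD.
Night half: max(0, 6.5 − 10.2) × 0.5 = 0.0 × 0.5 = 0.00 DD.
Per 24 h: 10.05 DD/day.
Duration = 67 / 10.05 = 6.667 ≈ 6.7 days.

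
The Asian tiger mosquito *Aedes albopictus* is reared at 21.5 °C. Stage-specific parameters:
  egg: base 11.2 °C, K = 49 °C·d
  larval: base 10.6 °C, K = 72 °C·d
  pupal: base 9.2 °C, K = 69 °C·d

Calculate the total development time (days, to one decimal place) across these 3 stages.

egg: 49 / (21.5 − 11.2) = 49 / 10.3 = 4.757 d.
larval: 72 / (21.5 − 10.6) = 72 / 10.9 = 6.606 d.
pupal: 69 / (21.5 − 9.2) = 69 / 12.3 = 5.610 d.
Sum = 16.973 ≈ 17.0 days.

17.0 days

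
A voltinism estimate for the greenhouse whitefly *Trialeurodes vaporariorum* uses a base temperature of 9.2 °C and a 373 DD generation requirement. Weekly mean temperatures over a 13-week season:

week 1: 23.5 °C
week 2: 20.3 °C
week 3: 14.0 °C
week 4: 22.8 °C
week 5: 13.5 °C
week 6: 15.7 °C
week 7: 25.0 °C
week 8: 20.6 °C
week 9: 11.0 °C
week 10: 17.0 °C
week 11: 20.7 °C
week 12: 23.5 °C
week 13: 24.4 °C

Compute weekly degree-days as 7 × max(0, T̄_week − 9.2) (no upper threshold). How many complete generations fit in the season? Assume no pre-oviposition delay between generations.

2 generations

Weekly DD (7 × max(0, T̄ − 9.2)): 100.1, 77.7, 33.6, 95.2, 30.1, 45.5, 110.6, 79.8, 12.6, 54.6, 80.5, 100.1, 106.4.
Season total = 926.8 DD.
Complete generations = ⌊926.8 / 373⌋ = 2.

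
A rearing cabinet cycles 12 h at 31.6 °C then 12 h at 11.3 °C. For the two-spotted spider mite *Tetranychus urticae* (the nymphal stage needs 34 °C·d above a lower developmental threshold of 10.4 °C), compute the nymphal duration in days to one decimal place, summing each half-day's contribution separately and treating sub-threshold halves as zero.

3.1 days

Day half: max(0, 31.6 − 10.4) × 0.5 = 21.2 × 0.5 = 10.60 DD.
Night half: max(0, 11.3 − 10.4) × 0.5 = 0.9 × 0.5 = 0.45 DD.
Per 24 h: 11.05 DD/day.
Duration = 34 / 11.05 = 3.077 ≈ 3.1 days.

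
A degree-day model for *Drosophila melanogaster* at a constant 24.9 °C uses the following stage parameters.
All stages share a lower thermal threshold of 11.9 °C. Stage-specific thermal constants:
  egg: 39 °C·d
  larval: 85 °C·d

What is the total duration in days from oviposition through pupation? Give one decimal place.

Daily accumulation at 24.9 °C = 24.9 − 11.9 = 13.0 DD/day.
Total K = 39 + 85 = 124 DD.
Total duration = 124 / 13.0 = 9.538 ≈ 9.5 days.

9.5 days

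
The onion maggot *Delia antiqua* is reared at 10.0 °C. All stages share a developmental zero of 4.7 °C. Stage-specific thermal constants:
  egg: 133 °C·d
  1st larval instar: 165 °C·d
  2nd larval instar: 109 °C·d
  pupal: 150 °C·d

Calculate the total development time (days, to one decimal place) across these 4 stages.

Daily accumulation at 10.0 °C = 10.0 − 4.7 = 5.3 DD/day.
Total K = 133 + 165 + 109 + 150 = 557 DD.
Total duration = 557 / 5.3 = 105.094 ≈ 105.1 days.

105.1 days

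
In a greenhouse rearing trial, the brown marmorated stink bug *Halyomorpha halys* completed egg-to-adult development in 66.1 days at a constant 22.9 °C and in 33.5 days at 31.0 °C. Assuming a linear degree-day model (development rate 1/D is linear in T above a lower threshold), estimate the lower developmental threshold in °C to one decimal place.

Under the model K = D·(T − T_b), so D₁·(T₁ − T_b) = D₂·(T₂ − T_b).
66.1·(22.9 − T_b) = 33.5·(31.0 − T_b)
T_b = (66.1·22.9 − 33.5·31.0) / (66.1 − 33.5) = 475.19 / 32.6 = 14.576 °C ≈ 14.6 °C.

14.6 °C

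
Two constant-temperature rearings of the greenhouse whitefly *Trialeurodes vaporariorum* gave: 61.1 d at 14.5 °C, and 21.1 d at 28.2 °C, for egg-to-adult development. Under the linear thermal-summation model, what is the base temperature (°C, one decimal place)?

Equal thermal constants: D₁(T₁ − T_b) = D₂(T₂ − T_b).
61.1·(14.5 − T_b) = 21.1·(28.2 − T_b)
T_b = (61.1·14.5 − 21.1·28.2) / (61.1 − 21.1) = 290.93 / 40.0 = 7.273 °C ≈ 7.3 °C.

7.3 °C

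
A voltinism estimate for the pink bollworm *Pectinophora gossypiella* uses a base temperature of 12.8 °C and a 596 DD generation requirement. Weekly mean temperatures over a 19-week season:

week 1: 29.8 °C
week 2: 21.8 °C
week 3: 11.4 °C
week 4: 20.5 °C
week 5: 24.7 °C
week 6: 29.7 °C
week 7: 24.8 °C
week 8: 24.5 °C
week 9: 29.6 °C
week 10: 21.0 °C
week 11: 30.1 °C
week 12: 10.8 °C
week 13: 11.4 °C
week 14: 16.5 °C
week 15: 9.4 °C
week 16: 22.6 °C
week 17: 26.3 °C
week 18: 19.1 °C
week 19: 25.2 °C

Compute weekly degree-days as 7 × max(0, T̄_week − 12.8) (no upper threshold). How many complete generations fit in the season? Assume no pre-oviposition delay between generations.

2 generations

Weekly DD (7 × max(0, T̄ − 12.8)): 119.0, 63.0, 0.0, 53.9, 83.3, 118.3, 84.0, 81.9, 117.6, 57.4, 121.1, 0.0, 0.0, 25.9, 0.0, 68.6, 94.5, 44.1, 86.8.
Season total = 1219.4 DD.
Complete generations = ⌊1219.4 / 596⌋ = 2.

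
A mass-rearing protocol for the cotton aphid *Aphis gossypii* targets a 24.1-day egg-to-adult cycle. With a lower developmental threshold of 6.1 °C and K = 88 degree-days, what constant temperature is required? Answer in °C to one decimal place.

9.8 °C

Required daily accumulation = 88 / 24.1 = 3.651 DD/day.
T = T_base + 3.651 = 6.1 + 3.651 = 9.751 ≈ 9.8 °C.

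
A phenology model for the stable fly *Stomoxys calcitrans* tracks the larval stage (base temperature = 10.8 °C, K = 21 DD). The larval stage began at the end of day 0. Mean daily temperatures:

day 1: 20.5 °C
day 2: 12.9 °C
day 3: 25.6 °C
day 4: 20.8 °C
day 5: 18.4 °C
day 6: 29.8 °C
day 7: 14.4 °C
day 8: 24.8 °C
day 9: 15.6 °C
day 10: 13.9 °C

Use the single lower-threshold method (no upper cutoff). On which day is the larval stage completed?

Daily DD above 10.8 °C: 9.7, 2.1, 14.8, 10.0, 7.6, 19.0, 3.6, 14.0, 4.8, 3.1.
Cumulative: 9.7, 11.8, 26.6, 36.6, 44.2, 63.2, 66.8, 80.8, 85.6, 88.7.
The total first reaches 21 DD on day 3.

day 3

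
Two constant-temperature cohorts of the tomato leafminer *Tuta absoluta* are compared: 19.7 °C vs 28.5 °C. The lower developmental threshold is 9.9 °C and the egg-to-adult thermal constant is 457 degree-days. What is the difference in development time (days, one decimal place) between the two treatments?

At 19.7 °C: 457 / (19.7 − 9.9) = 457 / 9.8 = 46.633 d.
At 28.5 °C: 457 / (28.5 − 9.9) = 457 / 18.6 = 24.570 d.
Difference = |46.633 − 24.570| = 22.063 ≈ 22.1 days.

22.1 days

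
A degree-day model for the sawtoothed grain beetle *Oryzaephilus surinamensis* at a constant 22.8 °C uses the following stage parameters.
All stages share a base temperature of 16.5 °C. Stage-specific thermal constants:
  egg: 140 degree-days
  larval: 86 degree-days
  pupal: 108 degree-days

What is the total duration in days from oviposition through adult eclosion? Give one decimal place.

53.0 days

Daily accumulation at 22.8 °C = 22.8 − 16.5 = 6.3 DD/day.
Total K = 140 + 86 + 108 = 334 DD.
Total duration = 334 / 6.3 = 53.016 ≈ 53.0 days.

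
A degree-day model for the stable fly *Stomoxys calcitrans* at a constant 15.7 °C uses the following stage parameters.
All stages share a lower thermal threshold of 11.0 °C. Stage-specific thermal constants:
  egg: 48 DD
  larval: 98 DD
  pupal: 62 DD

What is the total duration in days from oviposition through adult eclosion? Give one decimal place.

Daily accumulation at 15.7 °C = 15.7 − 11.0 = 4.7 DD/day.
Total K = 48 + 98 + 62 = 208 DD.
Total duration = 208 / 4.7 = 44.255 ≈ 44.3 days.

44.3 days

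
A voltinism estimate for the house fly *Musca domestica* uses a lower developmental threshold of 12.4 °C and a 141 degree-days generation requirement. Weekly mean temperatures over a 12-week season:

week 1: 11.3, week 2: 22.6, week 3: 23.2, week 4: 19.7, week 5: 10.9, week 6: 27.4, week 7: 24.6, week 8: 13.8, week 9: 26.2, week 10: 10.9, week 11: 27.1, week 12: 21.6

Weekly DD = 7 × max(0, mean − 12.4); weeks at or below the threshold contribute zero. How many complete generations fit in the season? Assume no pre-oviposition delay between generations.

4 generations

Weekly DD (7 × max(0, T̄ − 12.4)): 0.0, 71.4, 75.6, 51.1, 0.0, 105.0, 85.4, 9.8, 96.6, 0.0, 102.9, 64.4.
Season total = 662.2 DD.
Complete generations = ⌊662.2 / 141⌋ = 4.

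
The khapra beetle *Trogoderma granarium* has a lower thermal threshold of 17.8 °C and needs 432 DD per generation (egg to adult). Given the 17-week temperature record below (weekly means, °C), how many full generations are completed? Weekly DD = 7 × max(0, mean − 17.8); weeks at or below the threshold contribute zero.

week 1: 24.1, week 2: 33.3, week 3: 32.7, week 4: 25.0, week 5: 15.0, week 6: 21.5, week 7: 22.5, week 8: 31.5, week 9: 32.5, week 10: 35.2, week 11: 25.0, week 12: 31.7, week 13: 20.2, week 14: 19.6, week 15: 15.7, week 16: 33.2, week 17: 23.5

2 generations

Weekly DD (7 × max(0, T̄ − 17.8)): 44.1, 108.5, 104.3, 50.4, 0.0, 25.9, 32.9, 95.9, 102.9, 121.8, 50.4, 97.3, 16.8, 12.6, 0.0, 107.8, 39.9.
Season total = 1011.5 DD.
Complete generations = ⌊1011.5 / 432⌋ = 2.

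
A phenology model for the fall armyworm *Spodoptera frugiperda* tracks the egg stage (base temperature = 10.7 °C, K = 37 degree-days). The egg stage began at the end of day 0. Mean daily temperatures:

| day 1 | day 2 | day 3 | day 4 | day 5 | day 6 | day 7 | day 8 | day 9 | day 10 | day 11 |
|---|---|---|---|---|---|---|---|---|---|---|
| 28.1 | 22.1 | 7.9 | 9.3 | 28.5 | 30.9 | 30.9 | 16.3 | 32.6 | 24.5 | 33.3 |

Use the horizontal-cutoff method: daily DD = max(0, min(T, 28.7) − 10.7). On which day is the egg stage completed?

Daily DD above 10.7 °C (capped at 18.0): 17.4, 11.4, 0.0, 0.0, 17.8, 18.0, 18.0, 5.6, 18.0, 13.8, 18.0.
Cumulative: 17.4, 28.8, 28.8, 28.8, 46.6, 64.6, 82.6, 88.2, 106.2, 120.0, 138.0.
The total first reaches 37 DD on day 5.

day 5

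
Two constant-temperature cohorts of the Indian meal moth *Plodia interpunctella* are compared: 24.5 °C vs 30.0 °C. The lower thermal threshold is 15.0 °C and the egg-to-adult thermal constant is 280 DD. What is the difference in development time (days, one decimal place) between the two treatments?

At 24.5 °C: 280 / (24.5 − 15.0) = 280 / 9.5 = 29.474 d.
At 30.0 °C: 280 / (30.0 − 15.0) = 280 / 15.0 = 18.667 d.
Difference = |29.474 − 18.667| = 10.807 ≈ 10.8 days.

10.8 days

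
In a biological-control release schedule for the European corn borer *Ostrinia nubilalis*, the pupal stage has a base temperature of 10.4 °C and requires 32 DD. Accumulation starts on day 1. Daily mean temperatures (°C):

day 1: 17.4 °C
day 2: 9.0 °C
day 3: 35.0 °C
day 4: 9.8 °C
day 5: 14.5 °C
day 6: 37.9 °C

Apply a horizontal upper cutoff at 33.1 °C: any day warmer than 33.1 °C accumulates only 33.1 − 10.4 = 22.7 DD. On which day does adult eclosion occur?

day 5

Daily DD above 10.4 °C (capped at 22.7): 7.0, 0.0, 22.7, 0.0, 4.1, 22.7.
Cumulative: 7.0, 7.0, 29.7, 29.7, 33.8, 56.5.
The total first reaches 32 DD on day 5.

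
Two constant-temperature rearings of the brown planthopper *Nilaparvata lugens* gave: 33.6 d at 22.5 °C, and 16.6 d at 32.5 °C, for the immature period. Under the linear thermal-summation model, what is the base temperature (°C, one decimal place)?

Under the model K = D·(T − T_b), so D₁·(T₁ − T_b) = D₂·(T₂ − T_b).
33.6·(22.5 − T_b) = 16.6·(32.5 − T_b)
T_b = (33.6·22.5 − 16.6·32.5) / (33.6 − 16.6) = 216.50 / 17.0 = 12.735 °C ≈ 12.7 °C.

12.7 °C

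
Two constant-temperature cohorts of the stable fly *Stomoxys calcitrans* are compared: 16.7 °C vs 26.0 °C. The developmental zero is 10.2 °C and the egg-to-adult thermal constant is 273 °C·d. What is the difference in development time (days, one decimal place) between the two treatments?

24.7 days

At 16.7 °C: 273 / (16.7 − 10.2) = 273 / 6.5 = 42.000 d.
At 26.0 °C: 273 / (26.0 − 10.2) = 273 / 15.8 = 17.278 d.
Difference = |42.000 − 17.278| = 24.722 ≈ 24.7 days.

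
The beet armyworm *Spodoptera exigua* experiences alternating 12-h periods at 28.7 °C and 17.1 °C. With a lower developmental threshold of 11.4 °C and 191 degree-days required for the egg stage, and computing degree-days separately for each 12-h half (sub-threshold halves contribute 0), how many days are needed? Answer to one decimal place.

Day half: max(0, 28.7 − 11.4) × 0.5 = 17.3 × 0.5 = 8.65 DD.
Night half: max(0, 17.1 − 11.4) × 0.5 = 5.7 × 0.5 = 2.85 DD.
Per 24 h: 11.50 DD/day.
Duration = 191 / 11.50 = 16.609 ≈ 16.6 days.

16.6 days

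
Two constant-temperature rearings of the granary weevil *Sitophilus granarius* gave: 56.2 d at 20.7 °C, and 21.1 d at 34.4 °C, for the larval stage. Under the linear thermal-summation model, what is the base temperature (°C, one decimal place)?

Linear rate model ⇒ the product D·(T − T_b) is constant across temperatures.
56.2·(20.7 − T_b) = 21.1·(34.4 − T_b)
T_b = (56.2·20.7 − 21.1·34.4) / (56.2 − 21.1) = 437.50 / 35.1 = 12.464 °C ≈ 12.5 °C.

12.5 °C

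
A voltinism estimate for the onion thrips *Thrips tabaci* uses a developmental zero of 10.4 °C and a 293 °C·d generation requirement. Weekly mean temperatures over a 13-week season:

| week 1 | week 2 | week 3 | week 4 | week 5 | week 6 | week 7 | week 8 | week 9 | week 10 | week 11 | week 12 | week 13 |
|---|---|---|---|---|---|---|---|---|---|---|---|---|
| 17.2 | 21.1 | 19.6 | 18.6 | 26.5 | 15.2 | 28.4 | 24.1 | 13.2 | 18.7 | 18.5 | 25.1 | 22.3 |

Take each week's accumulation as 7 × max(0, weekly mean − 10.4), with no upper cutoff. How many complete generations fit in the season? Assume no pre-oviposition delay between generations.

3 generations

Weekly DD (7 × max(0, T̄ − 10.4)): 47.6, 74.9, 64.4, 57.4, 112.7, 33.6, 126.0, 95.9, 19.6, 58.1, 56.7, 102.9, 83.3.
Season total = 933.1 DD.
Complete generations = ⌊933.1 / 293⌋ = 3.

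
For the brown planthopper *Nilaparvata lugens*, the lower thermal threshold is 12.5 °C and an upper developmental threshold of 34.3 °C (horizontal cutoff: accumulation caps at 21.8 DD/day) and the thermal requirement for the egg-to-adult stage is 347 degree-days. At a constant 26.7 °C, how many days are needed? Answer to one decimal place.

24.4 days

Daily accumulation = 26.7 − 12.5 = 14.2 DD/day.
Duration = 347 / 14.2 = 24.437 ≈ 24.4 days.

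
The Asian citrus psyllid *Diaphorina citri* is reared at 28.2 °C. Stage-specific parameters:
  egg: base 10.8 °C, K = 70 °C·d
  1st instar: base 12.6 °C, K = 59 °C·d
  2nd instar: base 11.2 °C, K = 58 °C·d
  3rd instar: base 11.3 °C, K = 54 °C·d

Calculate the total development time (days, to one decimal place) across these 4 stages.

egg: 70 / (28.2 − 10.8) = 70 / 17.4 = 4.023 d.
1st instar: 59 / (28.2 − 12.6) = 59 / 15.6 = 3.782 d.
2nd instar: 58 / (28.2 − 11.2) = 58 / 17.0 = 3.412 d.
3rd instar: 54 / (28.2 − 11.3) = 54 / 16.9 = 3.195 d.
Sum = 14.412 ≈ 14.4 days.

14.4 days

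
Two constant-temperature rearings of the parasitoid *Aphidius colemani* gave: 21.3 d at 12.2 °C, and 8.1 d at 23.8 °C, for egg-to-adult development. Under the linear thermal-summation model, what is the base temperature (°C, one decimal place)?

5.1 °C

Under the model K = D·(T − T_b), so D₁·(T₁ − T_b) = D₂·(T₂ − T_b).
21.3·(12.2 − T_b) = 8.1·(23.8 − T_b)
T_b = (21.3·12.2 − 8.1·23.8) / (21.3 − 8.1) = 67.08 / 13.2 = 5.082 °C ≈ 5.1 °C.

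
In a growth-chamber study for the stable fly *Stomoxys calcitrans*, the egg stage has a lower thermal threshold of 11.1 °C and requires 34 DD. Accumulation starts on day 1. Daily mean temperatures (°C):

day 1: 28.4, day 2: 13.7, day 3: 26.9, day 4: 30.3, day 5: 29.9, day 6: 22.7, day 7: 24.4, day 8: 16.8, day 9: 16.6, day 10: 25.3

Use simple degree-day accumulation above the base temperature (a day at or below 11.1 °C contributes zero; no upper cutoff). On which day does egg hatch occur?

day 3

Daily DD above 11.1 °C: 17.3, 2.6, 15.8, 19.2, 18.8, 11.6, 13.3, 5.7, 5.5, 14.2.
Cumulative: 17.3, 19.9, 35.7, 54.9, 73.7, 85.3, 98.6, 104.3, 109.8, 124.0.
The total first reaches 34 DD on day 3.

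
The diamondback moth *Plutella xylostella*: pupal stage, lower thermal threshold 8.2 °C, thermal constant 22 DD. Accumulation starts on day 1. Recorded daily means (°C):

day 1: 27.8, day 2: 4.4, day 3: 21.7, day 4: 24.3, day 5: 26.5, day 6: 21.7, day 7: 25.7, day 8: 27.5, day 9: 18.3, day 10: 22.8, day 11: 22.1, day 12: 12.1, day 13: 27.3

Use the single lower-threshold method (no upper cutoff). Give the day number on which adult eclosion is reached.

day 3

Daily DD above 8.2 °C: 19.6, 0.0, 13.5, 16.1, 18.3, 13.5, 17.5, 19.3, 10.1, 14.6, 13.9, 3.9, 19.1.
Cumulative: 19.6, 19.6, 33.1, 49.2, 67.5, 81.0, 98.5, 117.8, 127.9, 142.5, 156.4, 160.3, 179.4.
The total first reaches 22 DD on day 3.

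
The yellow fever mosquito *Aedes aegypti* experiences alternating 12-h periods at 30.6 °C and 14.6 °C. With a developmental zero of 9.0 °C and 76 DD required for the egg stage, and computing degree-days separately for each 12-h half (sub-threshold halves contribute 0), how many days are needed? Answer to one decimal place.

5.6 days

Day half: max(0, 30.6 − 9.0) × 0.5 = 21.6 × 0.5 = 10.80 DD.
Night half: max(0, 14.6 − 9.0) × 0.5 = 5.6 × 0.5 = 2.80 DD.
Per 24 h: 13.60 DD/day.
Duration = 76 / 13.60 = 5.588 ≈ 5.6 days.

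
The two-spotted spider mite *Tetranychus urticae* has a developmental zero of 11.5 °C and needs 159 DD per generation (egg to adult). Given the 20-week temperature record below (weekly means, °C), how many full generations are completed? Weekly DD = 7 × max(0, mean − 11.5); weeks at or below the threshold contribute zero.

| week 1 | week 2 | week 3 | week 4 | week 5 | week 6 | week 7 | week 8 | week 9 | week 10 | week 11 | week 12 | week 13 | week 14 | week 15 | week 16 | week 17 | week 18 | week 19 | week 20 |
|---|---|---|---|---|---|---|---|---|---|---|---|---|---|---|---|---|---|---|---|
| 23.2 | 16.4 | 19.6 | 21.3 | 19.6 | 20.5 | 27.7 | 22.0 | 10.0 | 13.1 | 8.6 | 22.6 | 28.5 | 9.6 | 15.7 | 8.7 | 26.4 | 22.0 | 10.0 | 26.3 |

Weekly DD (7 × max(0, T̄ − 11.5)): 81.9, 34.3, 56.7, 68.6, 56.7, 63.0, 113.4, 73.5, 0.0, 11.2, 0.0, 77.7, 119.0, 0.0, 29.4, 0.0, 104.3, 73.5, 0.0, 103.6.
Season total = 1066.8 DD.
Complete generations = ⌊1066.8 / 159⌋ = 6.

6 generations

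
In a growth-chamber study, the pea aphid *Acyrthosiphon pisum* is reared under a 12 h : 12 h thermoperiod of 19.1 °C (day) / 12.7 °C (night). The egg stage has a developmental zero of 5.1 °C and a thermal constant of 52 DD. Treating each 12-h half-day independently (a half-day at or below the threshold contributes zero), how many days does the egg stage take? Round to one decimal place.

Day half: max(0, 19.1 − 5.1) × 0.5 = 14.0 × 0.5 = 7.00 DD.
Night half: max(0, 12.7 − 5.1) × 0.5 = 7.6 × 0.5 = 3.80 DD.
Per 24 h: 10.80 DD/day.
Duration = 52 / 10.80 = 4.815 ≈ 4.8 days.

4.8 days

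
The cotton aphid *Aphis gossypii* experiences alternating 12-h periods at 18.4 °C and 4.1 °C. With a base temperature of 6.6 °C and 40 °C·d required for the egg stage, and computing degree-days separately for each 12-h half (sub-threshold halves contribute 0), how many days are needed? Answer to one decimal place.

Day half: max(0, 18.4 − 6.6) × 0.5 = 11.8 × 0.5 = 5.90 DD.
Night half: max(0, 4.1 − 6.6) × 0.5 = 0.0 × 0.5 = 0.00 DD.
Per 24 h: 5.90 DD/day.
Duration = 40 / 5.90 = 6.780 ≈ 6.8 days.

6.8 days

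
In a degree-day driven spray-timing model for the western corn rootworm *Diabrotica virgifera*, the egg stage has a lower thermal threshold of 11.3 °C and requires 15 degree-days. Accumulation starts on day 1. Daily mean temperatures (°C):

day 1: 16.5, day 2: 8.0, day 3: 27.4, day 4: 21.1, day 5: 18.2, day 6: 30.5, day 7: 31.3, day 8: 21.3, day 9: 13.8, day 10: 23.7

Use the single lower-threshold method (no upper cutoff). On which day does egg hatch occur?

day 3

Daily DD above 11.3 °C: 5.2, 0.0, 16.1, 9.8, 6.9, 19.2, 20.0, 10.0, 2.5, 12.4.
Cumulative: 5.2, 5.2, 21.3, 31.1, 38.0, 57.2, 77.2, 87.2, 89.7, 102.1.
The total first reaches 15 DD on day 3.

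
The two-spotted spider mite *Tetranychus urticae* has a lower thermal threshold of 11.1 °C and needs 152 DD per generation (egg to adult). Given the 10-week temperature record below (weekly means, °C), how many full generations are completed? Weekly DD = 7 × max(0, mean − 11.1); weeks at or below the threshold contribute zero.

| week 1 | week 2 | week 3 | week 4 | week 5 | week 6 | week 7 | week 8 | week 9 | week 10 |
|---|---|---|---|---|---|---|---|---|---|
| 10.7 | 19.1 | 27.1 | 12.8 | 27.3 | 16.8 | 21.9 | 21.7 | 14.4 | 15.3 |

3 generations

Weekly DD (7 × max(0, T̄ − 11.1)): 0.0, 56.0, 112.0, 11.9, 113.4, 39.9, 75.6, 74.2, 23.1, 29.4.
Season total = 535.5 DD.
Complete generations = ⌊535.5 / 152⌋ = 3.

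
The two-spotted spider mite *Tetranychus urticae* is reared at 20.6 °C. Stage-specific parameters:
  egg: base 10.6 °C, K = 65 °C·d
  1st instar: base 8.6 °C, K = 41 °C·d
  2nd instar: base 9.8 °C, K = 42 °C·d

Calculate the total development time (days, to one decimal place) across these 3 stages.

13.8 days

egg: 65 / (20.6 − 10.6) = 65 / 10.0 = 6.500 d.
1st instar: 41 / (20.6 − 8.6) = 41 / 12.0 = 3.417 d.
2nd instar: 42 / (20.6 − 9.8) = 42 / 10.8 = 3.889 d.
Sum = 13.806 ≈ 13.8 days.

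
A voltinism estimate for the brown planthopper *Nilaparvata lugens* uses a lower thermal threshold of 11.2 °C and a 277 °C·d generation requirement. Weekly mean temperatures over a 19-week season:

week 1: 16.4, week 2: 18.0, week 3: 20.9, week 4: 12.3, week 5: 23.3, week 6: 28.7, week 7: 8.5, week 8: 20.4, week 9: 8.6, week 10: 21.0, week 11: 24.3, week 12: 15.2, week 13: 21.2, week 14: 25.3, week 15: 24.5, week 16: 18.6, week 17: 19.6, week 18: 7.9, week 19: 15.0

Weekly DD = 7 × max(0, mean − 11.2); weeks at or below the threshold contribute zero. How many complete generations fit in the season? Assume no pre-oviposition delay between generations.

3 generations

Weekly DD (7 × max(0, T̄ − 11.2)): 36.4, 47.6, 67.9, 7.7, 84.7, 122.5, 0.0, 64.4, 0.0, 68.6, 91.7, 28.0, 70.0, 98.7, 93.1, 51.8, 58.8, 0.0, 26.6.
Season total = 1018.5 DD.
Complete generations = ⌊1018.5 / 277⌋ = 3.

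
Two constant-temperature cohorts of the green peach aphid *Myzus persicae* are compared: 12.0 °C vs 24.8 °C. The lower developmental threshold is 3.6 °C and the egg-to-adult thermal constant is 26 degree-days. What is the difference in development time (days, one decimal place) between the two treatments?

At 12.0 °C: 26 / (12.0 − 3.6) = 26 / 8.4 = 3.095 d.
At 24.8 °C: 26 / (24.8 − 3.6) = 26 / 21.2 = 1.226 d.
Difference = |3.095 − 1.226| = 1.869 ≈ 1.9 days.

1.9 days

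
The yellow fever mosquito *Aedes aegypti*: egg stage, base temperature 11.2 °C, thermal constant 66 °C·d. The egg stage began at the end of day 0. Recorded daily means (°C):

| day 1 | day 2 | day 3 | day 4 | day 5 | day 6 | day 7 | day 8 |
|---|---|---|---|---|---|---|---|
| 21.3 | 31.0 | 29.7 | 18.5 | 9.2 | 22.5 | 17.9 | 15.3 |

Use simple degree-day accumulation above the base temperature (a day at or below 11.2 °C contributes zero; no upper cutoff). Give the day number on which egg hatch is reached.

day 6

Daily DD above 11.2 °C: 10.1, 19.8, 18.5, 7.3, 0.0, 11.3, 6.7, 4.1.
Cumulative: 10.1, 29.9, 48.4, 55.7, 55.7, 67.0, 73.7, 77.8.
The total first reaches 66 DD on day 6.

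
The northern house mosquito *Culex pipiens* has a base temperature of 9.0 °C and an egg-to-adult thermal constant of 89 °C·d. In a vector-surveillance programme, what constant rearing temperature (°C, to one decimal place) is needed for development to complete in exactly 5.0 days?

Required daily accumulation = 89 / 5.0 = 17.800 DD/day.
T = T_base + 17.800 = 9.0 + 17.800 = 26.800 ≈ 26.8 °C.

26.8 °C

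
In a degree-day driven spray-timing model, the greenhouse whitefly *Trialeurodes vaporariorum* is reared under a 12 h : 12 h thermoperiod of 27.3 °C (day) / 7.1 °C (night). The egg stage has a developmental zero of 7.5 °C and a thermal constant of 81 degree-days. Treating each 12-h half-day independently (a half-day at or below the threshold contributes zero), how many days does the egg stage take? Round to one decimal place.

Day half: max(0, 27.3 − 7.5) × 0.5 = 19.8 × 0.5 = 9.90 DD.
Night half: max(0, 7.1 − 7.5) × 0.5 = 0.0 × 0.5 = 0.00 DD.
Per 24 h: 9.90 DD/day.
Duration = 81 / 9.90 = 8.182 ≈ 8.2 days.

8.2 days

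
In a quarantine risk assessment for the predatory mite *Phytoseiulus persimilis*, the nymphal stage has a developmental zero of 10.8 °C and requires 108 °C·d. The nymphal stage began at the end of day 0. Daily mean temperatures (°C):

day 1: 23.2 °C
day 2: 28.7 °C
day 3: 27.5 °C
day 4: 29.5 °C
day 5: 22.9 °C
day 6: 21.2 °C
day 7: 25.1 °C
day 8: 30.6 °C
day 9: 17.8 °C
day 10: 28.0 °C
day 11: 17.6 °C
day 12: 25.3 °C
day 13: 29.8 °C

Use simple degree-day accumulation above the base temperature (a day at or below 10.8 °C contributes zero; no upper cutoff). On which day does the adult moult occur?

Daily DD above 10.8 °C: 12.4, 17.9, 16.7, 18.7, 12.1, 10.4, 14.3, 19.8, 7.0, 17.2, 6.8, 14.5, 19.0.
Cumulative: 12.4, 30.3, 47.0, 65.7, 77.8, 88.2, 102.5, 122.3, 129.3, 146.5, 153.3, 167.8, 186.8.
The total first reaches 108 DD on day 8.

day 8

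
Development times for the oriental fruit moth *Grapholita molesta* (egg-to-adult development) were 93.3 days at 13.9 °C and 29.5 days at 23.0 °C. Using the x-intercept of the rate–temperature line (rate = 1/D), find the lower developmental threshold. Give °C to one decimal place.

Linear rate model ⇒ the product D·(T − T_b) is constant across temperatures.
93.3·(13.9 − T_b) = 29.5·(23.0 − T_b)
T_b = (93.3·13.9 − 29.5·23.0) / (93.3 − 29.5) = 618.37 / 63.8 = 9.692 °C ≈ 9.7 °C.

9.7 °C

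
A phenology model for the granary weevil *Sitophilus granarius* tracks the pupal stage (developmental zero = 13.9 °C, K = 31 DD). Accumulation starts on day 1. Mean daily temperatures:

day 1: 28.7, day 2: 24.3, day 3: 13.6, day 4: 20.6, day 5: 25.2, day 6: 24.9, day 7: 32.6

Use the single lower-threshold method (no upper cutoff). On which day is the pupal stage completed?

day 4

Daily DD above 13.9 °C: 14.8, 10.4, 0.0, 6.7, 11.3, 11.0, 18.7.
Cumulative: 14.8, 25.2, 25.2, 31.9, 43.2, 54.2, 72.9.
The total first reaches 31 DD on day 4.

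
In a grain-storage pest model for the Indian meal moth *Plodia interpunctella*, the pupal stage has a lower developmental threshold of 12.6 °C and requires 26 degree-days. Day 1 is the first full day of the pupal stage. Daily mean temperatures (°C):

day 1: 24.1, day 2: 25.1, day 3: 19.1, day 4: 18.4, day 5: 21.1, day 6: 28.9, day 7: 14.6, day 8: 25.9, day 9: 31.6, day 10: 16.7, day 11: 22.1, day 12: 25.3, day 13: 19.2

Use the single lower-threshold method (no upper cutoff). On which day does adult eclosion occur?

day 3

Daily DD above 12.6 °C: 11.5, 12.5, 6.5, 5.8, 8.5, 16.3, 2.0, 13.3, 19.0, 4.1, 9.5, 12.7, 6.6.
Cumulative: 11.5, 24.0, 30.5, 36.3, 44.8, 61.1, 63.1, 76.4, 95.4, 99.5, 109.0, 121.7, 128.3.
The total first reaches 26 DD on day 3.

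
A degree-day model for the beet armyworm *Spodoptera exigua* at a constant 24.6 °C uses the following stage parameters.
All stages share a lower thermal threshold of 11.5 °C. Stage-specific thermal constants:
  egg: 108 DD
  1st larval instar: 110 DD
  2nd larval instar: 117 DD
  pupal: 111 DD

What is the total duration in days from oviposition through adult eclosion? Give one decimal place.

Daily accumulation at 24.6 °C = 24.6 − 11.5 = 13.1 DD/day.
Total K = 108 + 110 + 117 + 111 = 446 DD.
Total duration = 446 / 13.1 = 34.046 ≈ 34.0 days.

34.0 days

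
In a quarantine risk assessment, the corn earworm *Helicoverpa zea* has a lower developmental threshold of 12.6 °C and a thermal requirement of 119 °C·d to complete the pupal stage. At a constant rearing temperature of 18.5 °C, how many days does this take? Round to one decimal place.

20.2 days

Daily accumulation = 18.5 − 12.6 = 5.9 DD/day.
Duration = 119 / 5.9 = 20.169 ≈ 20.2 days.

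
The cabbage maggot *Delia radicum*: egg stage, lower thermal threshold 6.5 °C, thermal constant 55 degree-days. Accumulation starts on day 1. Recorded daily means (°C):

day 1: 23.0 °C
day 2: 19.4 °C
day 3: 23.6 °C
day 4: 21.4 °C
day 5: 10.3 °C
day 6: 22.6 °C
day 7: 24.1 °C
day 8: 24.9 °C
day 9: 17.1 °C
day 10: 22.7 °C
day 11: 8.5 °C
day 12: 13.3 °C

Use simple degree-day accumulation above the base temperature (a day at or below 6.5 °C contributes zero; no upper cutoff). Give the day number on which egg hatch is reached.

day 4

Daily DD above 6.5 °C: 16.5, 12.9, 17.1, 14.9, 3.8, 16.1, 17.6, 18.4, 10.6, 16.2, 2.0, 6.8.
Cumulative: 16.5, 29.4, 46.5, 61.4, 65.2, 81.3, 98.9, 117.3, 127.9, 144.1, 146.1, 152.9.
The total first reaches 55 DD on day 4.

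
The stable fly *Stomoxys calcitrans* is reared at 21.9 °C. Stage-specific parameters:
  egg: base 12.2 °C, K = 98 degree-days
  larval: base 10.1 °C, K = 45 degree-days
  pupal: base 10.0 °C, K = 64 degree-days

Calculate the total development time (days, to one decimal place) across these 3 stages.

19.3 days

egg: 98 / (21.9 − 12.2) = 98 / 9.7 = 10.103 d.
larval: 45 / (21.9 − 10.1) = 45 / 11.8 = 3.814 d.
pupal: 64 / (21.9 − 10.0) = 64 / 11.9 = 5.378 d.
Sum = 19.295 ≈ 19.3 days.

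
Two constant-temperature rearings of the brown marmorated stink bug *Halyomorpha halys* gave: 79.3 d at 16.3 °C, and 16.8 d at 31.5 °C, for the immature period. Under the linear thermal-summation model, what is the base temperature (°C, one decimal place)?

12.2 °C

Linear rate model ⇒ the product D·(T − T_b) is constant across temperatures.
79.3·(16.3 − T_b) = 16.8·(31.5 − T_b)
T_b = (79.3·16.3 − 16.8·31.5) / (79.3 − 16.8) = 763.39 / 62.5 = 12.214 °C ≈ 12.2 °C.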